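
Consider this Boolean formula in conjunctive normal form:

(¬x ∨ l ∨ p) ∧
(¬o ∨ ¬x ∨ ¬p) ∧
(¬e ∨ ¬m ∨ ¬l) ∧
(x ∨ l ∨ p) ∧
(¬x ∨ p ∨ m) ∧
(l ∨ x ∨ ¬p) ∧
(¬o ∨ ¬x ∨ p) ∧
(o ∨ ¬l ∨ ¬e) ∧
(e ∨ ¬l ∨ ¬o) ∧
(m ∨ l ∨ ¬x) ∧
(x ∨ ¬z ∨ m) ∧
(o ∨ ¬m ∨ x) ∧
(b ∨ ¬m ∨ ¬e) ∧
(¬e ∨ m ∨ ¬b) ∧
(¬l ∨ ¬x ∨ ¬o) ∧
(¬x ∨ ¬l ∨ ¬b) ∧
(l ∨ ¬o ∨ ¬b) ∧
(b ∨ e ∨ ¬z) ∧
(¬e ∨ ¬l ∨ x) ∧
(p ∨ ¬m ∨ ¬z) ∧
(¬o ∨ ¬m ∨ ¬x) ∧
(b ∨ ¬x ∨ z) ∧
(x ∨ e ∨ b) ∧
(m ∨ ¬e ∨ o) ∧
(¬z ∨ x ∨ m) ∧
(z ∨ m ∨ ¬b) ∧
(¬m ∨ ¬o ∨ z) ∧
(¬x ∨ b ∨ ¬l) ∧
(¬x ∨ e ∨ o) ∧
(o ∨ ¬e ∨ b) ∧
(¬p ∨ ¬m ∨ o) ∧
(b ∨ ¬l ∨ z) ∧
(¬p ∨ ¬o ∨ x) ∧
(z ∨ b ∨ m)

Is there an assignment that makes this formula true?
No

No, the formula is not satisfiable.

No assignment of truth values to the variables can make all 34 clauses true simultaneously.

The formula is UNSAT (unsatisfiable).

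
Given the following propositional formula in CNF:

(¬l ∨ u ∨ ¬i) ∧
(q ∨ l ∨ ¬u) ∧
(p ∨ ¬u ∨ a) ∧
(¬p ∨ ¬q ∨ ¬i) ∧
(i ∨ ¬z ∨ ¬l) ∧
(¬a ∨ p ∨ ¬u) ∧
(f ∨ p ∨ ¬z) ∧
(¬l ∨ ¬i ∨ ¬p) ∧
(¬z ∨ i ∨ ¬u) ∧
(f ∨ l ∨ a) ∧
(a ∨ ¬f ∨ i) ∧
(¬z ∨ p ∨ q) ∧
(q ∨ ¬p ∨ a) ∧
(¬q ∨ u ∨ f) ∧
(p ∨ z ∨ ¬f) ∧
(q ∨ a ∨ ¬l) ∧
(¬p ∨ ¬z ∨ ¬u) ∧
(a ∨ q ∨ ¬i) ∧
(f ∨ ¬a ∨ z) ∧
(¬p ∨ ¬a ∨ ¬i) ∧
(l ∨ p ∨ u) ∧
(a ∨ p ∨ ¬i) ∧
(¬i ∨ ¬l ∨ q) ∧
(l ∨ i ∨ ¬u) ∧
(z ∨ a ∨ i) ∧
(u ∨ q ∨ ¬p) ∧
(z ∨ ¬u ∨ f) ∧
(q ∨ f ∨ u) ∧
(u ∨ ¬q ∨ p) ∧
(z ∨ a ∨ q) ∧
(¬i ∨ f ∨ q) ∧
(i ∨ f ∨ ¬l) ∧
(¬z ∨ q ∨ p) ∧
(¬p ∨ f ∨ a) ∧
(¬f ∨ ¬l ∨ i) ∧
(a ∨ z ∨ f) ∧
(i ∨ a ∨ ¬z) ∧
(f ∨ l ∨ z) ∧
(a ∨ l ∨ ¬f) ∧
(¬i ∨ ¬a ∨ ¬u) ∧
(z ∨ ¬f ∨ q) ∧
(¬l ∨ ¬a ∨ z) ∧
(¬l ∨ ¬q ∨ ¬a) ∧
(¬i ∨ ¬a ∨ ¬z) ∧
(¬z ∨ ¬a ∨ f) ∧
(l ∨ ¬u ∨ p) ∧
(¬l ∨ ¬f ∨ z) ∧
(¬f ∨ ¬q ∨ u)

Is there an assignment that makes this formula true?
No

No, the formula is not satisfiable.

No assignment of truth values to the variables can make all 48 clauses true simultaneously.

The formula is UNSAT (unsatisfiable).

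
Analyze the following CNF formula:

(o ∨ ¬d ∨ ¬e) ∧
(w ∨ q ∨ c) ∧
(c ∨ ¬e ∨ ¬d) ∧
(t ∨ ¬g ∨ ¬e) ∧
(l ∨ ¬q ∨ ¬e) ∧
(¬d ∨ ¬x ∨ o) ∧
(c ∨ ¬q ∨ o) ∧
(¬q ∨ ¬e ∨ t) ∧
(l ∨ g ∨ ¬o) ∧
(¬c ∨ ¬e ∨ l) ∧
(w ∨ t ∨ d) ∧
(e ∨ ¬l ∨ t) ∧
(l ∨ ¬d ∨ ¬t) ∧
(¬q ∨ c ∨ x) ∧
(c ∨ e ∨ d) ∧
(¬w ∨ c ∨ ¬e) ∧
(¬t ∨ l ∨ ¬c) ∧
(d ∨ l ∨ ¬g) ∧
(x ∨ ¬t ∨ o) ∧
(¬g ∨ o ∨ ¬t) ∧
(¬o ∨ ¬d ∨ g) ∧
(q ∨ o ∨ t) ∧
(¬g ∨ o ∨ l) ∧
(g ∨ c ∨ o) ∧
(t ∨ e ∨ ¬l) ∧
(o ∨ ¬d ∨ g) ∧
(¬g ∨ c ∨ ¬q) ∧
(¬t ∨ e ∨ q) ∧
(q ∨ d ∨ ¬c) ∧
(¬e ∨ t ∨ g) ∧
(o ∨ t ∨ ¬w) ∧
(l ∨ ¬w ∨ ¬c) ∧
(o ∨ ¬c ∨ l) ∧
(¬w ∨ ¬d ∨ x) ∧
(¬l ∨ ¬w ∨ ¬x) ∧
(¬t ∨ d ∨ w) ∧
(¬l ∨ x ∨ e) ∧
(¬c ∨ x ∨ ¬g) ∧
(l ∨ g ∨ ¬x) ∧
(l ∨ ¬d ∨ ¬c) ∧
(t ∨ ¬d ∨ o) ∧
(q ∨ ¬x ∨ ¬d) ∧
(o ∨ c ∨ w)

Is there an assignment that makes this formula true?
Yes

Yes, the formula is satisfiable.

One satisfying assignment is: g=False, d=False, l=True, c=True, o=True, w=True, x=False, q=True, e=True, t=True

Verification: With this assignment, all 43 clauses evaluate to true.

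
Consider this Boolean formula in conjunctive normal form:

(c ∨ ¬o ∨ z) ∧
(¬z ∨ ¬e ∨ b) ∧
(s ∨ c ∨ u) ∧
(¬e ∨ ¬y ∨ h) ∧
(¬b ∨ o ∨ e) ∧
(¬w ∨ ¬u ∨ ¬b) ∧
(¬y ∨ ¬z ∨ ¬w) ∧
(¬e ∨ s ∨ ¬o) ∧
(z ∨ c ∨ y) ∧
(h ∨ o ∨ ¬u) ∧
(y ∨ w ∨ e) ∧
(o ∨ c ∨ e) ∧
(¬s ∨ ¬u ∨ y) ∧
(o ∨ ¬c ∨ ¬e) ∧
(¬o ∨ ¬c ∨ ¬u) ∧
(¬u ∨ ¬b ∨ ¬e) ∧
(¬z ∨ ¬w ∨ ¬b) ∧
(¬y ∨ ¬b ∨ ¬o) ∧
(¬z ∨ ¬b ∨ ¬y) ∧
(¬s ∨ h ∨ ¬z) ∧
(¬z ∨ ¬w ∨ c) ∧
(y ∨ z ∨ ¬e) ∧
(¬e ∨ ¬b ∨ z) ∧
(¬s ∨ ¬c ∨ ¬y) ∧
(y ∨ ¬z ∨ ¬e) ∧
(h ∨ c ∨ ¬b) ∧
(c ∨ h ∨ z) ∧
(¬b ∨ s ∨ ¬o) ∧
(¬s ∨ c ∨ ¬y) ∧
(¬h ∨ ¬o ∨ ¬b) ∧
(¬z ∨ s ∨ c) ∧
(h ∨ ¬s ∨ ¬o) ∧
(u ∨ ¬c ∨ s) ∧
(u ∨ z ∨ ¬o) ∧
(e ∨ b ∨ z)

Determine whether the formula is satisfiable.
Yes

Yes, the formula is satisfiable.

One satisfying assignment is: y=False, b=False, w=True, o=True, z=True, h=True, u=False, c=True, e=False, s=True

Verification: With this assignment, all 35 clauses evaluate to true.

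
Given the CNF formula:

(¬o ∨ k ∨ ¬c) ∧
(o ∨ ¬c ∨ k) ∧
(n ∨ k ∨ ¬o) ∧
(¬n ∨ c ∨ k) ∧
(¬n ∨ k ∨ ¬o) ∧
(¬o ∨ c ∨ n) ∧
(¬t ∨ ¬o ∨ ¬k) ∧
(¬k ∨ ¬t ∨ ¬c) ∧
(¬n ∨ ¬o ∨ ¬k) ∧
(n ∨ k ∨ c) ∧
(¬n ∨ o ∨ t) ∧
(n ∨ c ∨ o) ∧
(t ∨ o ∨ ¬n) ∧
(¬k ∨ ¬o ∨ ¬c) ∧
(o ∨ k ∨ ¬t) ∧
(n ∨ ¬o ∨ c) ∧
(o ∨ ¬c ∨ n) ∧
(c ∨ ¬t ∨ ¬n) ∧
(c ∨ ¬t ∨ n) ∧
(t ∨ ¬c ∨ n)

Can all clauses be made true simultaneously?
No

No, the formula is not satisfiable.

No assignment of truth values to the variables can make all 20 clauses true simultaneously.

The formula is UNSAT (unsatisfiable).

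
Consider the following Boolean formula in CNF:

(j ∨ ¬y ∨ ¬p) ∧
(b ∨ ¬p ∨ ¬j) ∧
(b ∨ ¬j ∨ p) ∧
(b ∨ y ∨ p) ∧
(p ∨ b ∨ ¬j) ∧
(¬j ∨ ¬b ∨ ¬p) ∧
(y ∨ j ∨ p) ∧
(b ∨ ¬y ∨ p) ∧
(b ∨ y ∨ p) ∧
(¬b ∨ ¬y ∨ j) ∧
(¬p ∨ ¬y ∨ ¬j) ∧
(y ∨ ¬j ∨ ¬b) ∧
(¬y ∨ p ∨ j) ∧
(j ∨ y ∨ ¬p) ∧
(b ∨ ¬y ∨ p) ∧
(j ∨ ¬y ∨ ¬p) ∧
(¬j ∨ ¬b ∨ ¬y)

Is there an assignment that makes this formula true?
No

No, the formula is not satisfiable.

No assignment of truth values to the variables can make all 17 clauses true simultaneously.

The formula is UNSAT (unsatisfiable).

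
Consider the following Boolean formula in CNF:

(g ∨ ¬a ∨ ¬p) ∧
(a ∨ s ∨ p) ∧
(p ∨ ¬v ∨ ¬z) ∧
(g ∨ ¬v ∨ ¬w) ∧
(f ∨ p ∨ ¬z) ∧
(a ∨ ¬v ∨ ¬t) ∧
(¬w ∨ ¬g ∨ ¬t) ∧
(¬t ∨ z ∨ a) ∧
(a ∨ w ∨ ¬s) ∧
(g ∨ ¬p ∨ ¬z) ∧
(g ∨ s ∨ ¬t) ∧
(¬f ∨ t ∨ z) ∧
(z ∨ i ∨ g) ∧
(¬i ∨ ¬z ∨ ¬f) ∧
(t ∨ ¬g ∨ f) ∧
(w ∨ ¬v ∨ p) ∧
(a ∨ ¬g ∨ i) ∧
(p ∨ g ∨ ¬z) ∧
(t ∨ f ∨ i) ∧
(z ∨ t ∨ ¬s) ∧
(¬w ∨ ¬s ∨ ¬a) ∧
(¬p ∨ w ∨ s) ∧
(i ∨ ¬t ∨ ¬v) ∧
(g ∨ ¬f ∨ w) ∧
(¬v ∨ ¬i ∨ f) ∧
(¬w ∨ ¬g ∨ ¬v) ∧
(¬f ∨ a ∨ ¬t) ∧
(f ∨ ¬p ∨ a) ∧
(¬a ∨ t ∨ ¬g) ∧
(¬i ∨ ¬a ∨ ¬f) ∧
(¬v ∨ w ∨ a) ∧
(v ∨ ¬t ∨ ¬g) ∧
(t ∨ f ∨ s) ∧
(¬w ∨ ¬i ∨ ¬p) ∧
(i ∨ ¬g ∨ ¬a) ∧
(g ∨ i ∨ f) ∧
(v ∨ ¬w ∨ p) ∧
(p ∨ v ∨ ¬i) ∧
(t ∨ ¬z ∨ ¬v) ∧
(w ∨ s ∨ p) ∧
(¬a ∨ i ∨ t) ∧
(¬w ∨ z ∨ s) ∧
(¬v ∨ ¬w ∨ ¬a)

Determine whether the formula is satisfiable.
No

No, the formula is not satisfiable.

No assignment of truth values to the variables can make all 43 clauses true simultaneously.

The formula is UNSAT (unsatisfiable).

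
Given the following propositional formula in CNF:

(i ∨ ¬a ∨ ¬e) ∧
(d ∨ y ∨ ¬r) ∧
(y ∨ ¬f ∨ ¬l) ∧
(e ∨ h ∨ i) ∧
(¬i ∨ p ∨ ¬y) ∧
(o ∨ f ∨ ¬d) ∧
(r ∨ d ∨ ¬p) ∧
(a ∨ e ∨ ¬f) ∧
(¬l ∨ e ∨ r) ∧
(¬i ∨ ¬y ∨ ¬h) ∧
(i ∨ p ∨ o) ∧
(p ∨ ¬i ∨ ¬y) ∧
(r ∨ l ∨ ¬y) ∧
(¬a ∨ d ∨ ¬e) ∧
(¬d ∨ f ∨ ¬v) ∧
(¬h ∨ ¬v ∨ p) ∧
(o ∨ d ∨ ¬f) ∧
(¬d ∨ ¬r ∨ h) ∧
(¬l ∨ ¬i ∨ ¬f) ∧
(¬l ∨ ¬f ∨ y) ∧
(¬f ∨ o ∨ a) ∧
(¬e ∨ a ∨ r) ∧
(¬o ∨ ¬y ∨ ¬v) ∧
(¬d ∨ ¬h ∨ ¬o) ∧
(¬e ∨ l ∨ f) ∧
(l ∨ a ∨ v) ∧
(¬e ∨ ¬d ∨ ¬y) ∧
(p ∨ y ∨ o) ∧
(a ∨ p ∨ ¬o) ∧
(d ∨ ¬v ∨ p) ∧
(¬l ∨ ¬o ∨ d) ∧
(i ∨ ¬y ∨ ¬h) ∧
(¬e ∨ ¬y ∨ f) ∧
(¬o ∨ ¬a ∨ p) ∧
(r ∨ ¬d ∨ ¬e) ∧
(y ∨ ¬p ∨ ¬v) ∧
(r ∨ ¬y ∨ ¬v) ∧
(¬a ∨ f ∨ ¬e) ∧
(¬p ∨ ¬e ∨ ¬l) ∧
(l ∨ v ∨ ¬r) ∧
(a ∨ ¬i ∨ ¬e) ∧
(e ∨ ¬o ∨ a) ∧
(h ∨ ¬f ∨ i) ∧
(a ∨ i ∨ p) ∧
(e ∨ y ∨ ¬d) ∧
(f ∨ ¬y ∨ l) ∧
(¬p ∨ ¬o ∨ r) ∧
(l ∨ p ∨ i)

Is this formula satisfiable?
Yes

Yes, the formula is satisfiable.

One satisfying assignment is: r=True, p=True, v=True, h=False, a=False, y=True, d=False, f=False, i=True, o=False, l=True, e=False

Verification: With this assignment, all 48 clauses evaluate to true.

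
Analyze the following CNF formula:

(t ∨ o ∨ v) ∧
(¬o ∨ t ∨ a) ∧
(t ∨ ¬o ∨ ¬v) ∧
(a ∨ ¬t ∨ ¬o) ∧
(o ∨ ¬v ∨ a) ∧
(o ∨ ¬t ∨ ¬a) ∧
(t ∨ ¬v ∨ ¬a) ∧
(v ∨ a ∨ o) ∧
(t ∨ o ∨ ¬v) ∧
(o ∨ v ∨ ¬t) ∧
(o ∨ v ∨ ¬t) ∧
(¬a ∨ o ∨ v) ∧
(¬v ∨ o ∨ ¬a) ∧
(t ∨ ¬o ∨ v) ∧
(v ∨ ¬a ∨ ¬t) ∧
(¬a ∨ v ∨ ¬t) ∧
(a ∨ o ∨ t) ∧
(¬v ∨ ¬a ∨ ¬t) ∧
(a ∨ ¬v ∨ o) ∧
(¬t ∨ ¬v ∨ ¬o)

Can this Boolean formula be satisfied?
No

No, the formula is not satisfiable.

No assignment of truth values to the variables can make all 20 clauses true simultaneously.

The formula is UNSAT (unsatisfiable).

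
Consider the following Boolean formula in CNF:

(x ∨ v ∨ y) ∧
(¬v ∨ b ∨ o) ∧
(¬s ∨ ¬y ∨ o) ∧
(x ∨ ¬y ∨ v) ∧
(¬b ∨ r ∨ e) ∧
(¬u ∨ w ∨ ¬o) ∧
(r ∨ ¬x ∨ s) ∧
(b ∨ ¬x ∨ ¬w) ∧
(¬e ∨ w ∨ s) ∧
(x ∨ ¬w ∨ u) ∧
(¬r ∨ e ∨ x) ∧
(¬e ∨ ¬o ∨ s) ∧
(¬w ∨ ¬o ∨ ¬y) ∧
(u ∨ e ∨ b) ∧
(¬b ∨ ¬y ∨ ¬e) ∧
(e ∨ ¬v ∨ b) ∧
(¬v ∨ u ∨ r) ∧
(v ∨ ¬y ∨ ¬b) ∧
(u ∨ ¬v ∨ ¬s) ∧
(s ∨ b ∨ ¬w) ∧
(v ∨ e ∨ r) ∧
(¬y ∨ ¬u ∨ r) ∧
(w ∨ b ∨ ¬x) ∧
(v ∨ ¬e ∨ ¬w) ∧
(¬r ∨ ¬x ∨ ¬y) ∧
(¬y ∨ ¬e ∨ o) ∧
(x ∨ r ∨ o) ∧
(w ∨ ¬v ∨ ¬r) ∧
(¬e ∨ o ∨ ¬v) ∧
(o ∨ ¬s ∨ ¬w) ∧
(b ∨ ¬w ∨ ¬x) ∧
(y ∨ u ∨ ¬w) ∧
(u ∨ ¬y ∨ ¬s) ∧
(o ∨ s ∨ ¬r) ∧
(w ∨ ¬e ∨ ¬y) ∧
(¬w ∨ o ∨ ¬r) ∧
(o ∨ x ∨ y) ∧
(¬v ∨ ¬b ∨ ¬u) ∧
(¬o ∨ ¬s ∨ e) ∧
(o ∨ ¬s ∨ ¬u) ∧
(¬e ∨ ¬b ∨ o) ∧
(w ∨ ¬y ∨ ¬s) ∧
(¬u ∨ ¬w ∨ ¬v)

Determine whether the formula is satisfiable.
Yes

Yes, the formula is satisfiable.

One satisfying assignment is: r=True, b=True, v=False, o=True, y=False, s=False, e=False, w=False, u=False, x=True

Verification: With this assignment, all 43 clauses evaluate to true.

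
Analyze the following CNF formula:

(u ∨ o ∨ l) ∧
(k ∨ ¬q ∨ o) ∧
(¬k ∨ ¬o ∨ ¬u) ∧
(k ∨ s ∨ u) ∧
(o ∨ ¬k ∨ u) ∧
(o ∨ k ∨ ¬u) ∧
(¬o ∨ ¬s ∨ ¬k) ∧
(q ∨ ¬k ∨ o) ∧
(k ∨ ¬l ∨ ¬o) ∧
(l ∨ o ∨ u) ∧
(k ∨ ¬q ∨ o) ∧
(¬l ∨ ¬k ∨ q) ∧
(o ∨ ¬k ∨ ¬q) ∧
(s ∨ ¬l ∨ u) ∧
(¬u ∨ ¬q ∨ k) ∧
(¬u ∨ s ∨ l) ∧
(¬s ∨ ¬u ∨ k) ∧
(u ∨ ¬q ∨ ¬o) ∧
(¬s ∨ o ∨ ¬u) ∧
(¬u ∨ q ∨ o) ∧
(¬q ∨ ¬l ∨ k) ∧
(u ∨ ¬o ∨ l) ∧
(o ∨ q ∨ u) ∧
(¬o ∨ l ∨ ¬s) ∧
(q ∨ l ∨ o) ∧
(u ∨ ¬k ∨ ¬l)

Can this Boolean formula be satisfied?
No

No, the formula is not satisfiable.

No assignment of truth values to the variables can make all 26 clauses true simultaneously.

The formula is UNSAT (unsatisfiable).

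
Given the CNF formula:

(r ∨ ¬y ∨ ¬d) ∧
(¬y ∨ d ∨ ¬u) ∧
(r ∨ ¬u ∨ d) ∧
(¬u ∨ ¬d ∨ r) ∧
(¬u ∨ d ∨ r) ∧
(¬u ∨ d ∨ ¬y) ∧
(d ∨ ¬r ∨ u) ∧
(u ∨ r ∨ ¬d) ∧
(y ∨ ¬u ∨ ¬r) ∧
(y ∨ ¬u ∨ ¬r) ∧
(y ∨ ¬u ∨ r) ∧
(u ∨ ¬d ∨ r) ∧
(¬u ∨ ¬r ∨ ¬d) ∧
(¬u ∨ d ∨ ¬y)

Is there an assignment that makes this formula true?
Yes

Yes, the formula is satisfiable.

One satisfying assignment is: y=False, u=False, d=False, r=False

Verification: With this assignment, all 14 clauses evaluate to true.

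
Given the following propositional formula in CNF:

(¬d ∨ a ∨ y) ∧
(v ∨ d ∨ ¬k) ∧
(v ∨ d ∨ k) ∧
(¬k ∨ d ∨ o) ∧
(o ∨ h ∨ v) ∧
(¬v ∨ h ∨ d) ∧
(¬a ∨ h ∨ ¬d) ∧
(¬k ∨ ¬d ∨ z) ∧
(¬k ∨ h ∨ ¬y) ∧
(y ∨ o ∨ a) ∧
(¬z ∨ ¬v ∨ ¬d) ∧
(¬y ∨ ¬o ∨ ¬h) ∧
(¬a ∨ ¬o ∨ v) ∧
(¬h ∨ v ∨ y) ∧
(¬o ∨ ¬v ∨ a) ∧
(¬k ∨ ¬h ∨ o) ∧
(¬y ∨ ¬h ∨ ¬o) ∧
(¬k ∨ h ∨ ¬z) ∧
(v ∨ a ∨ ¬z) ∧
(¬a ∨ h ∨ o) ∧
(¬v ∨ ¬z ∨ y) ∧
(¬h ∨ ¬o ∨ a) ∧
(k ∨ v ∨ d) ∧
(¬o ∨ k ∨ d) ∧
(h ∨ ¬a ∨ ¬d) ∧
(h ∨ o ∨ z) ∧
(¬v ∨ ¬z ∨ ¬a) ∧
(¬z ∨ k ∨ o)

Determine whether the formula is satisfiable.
Yes

Yes, the formula is satisfiable.

One satisfying assignment is: o=False, a=False, k=False, v=False, h=True, y=True, z=False, d=True

Verification: With this assignment, all 28 clauses evaluate to true.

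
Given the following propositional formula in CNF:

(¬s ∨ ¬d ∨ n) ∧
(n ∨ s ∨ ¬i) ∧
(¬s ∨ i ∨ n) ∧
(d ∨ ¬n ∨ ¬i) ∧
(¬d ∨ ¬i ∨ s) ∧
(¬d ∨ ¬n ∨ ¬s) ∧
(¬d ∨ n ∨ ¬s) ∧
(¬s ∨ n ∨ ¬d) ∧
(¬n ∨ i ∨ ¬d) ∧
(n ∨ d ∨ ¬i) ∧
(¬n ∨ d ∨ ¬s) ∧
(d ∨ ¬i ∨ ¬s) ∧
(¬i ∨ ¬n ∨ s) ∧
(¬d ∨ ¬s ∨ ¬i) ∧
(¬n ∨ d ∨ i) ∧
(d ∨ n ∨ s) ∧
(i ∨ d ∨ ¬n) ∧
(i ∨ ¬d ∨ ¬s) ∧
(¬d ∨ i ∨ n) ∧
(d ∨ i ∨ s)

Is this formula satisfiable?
No

No, the formula is not satisfiable.

No assignment of truth values to the variables can make all 20 clauses true simultaneously.

The formula is UNSAT (unsatisfiable).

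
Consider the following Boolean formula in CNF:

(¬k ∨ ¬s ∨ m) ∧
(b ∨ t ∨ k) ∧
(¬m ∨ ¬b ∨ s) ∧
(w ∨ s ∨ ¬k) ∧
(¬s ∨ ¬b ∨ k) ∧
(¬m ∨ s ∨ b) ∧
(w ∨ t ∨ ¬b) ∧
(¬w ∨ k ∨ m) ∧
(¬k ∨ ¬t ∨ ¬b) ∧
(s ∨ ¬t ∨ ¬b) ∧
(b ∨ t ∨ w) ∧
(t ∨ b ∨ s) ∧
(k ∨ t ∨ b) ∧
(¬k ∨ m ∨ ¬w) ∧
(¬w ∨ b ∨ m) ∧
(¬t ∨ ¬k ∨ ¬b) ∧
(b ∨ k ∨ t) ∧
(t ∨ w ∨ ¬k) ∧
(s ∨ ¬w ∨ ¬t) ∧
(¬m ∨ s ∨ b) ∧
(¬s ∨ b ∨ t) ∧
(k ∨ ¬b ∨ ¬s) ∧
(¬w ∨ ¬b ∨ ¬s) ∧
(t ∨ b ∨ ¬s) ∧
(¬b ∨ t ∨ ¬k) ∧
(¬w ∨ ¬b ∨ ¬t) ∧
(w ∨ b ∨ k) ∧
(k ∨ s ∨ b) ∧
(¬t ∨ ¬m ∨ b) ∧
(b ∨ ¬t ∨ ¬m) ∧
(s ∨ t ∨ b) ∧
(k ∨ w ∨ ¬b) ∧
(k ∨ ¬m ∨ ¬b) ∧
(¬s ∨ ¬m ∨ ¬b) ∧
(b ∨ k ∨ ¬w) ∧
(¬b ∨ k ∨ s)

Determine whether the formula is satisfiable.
No

No, the formula is not satisfiable.

No assignment of truth values to the variables can make all 36 clauses true simultaneously.

The formula is UNSAT (unsatisfiable).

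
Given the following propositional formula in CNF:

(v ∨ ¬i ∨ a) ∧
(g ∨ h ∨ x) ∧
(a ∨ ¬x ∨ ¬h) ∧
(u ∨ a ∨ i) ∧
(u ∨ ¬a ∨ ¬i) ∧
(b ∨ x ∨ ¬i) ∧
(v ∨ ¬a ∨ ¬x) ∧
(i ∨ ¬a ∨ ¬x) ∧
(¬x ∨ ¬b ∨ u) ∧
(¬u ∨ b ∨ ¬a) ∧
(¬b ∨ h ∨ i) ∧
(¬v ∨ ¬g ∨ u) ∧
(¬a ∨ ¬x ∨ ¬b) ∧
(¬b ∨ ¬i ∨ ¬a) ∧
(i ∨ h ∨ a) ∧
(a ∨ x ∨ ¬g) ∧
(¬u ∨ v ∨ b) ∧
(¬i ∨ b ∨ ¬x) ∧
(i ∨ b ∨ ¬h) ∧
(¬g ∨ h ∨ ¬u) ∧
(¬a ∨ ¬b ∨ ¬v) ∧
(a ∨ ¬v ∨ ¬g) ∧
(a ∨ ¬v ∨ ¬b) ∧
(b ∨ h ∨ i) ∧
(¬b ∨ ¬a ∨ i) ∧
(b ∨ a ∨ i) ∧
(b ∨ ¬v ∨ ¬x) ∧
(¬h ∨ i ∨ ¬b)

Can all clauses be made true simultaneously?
No

No, the formula is not satisfiable.

No assignment of truth values to the variables can make all 28 clauses true simultaneously.

The formula is UNSAT (unsatisfiable).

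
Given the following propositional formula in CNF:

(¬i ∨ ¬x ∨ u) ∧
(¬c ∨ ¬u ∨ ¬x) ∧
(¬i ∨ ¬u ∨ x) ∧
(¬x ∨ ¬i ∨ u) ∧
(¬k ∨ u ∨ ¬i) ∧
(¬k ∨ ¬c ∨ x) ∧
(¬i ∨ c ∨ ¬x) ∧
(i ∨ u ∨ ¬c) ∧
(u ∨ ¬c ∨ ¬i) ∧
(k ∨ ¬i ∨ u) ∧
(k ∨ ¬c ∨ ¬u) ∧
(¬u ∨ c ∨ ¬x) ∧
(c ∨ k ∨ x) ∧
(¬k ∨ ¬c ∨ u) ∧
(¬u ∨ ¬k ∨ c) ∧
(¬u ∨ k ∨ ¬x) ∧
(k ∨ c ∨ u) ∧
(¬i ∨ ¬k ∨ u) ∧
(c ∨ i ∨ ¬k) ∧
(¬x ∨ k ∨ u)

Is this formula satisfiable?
No

No, the formula is not satisfiable.

No assignment of truth values to the variables can make all 20 clauses true simultaneously.

The formula is UNSAT (unsatisfiable).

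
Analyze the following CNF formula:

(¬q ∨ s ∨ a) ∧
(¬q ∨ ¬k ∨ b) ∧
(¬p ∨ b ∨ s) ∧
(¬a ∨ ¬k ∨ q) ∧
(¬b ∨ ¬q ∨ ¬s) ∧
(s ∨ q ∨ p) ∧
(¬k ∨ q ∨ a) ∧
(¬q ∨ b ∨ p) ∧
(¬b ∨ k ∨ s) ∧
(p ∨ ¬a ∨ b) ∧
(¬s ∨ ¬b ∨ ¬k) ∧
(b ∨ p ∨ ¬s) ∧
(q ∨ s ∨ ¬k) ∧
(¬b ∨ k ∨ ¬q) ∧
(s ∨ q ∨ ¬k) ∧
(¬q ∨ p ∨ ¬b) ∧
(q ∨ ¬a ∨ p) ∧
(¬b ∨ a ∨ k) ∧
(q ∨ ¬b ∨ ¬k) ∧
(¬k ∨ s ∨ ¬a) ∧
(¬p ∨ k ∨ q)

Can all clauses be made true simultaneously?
Yes

Yes, the formula is satisfiable.

One satisfying assignment is: k=False, s=True, p=True, q=True, a=False, b=False

Verification: With this assignment, all 21 clauses evaluate to true.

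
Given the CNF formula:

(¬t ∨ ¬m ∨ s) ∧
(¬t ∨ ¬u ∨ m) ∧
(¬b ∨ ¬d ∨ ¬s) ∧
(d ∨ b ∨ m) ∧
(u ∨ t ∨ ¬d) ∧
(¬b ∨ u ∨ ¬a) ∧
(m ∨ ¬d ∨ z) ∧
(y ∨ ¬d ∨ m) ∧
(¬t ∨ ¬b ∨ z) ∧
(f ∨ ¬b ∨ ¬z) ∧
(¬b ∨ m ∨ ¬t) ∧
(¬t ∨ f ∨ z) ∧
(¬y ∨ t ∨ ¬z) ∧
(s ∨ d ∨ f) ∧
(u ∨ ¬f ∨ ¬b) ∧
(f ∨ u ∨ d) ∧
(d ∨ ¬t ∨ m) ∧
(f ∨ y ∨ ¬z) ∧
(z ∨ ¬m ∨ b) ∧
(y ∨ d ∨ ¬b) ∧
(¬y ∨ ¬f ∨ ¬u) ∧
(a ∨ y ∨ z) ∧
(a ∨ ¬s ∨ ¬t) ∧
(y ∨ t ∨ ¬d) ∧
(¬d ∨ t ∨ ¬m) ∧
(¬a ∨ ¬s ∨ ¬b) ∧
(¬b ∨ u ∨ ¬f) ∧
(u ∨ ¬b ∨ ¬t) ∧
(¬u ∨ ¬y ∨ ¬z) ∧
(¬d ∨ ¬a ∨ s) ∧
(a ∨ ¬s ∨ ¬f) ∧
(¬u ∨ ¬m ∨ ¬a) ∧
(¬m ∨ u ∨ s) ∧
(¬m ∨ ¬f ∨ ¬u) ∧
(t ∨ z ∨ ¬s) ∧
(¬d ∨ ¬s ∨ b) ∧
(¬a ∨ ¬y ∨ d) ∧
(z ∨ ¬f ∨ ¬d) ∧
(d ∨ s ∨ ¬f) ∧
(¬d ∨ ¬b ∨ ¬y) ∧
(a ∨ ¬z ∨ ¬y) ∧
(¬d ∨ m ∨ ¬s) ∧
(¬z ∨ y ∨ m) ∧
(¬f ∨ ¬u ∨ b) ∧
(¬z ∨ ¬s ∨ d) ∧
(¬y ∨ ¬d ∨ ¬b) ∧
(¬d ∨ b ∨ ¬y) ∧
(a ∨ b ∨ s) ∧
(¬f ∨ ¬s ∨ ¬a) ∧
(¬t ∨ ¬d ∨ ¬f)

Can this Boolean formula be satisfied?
No

No, the formula is not satisfiable.

No assignment of truth values to the variables can make all 50 clauses true simultaneously.

The formula is UNSAT (unsatisfiable).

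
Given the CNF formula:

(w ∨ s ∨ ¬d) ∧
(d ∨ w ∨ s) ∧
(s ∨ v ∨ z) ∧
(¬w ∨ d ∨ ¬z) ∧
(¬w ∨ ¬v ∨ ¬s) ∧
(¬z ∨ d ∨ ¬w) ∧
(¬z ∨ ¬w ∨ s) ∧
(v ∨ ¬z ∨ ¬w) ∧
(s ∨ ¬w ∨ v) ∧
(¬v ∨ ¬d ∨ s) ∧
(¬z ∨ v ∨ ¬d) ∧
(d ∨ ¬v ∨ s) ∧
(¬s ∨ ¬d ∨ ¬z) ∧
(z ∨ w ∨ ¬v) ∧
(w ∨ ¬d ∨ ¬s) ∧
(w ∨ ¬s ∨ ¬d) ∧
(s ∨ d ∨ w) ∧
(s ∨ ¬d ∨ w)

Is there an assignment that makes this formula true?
Yes

Yes, the formula is satisfiable.

One satisfying assignment is: w=True, s=True, v=False, d=True, z=False

Verification: With this assignment, all 18 clauses evaluate to true.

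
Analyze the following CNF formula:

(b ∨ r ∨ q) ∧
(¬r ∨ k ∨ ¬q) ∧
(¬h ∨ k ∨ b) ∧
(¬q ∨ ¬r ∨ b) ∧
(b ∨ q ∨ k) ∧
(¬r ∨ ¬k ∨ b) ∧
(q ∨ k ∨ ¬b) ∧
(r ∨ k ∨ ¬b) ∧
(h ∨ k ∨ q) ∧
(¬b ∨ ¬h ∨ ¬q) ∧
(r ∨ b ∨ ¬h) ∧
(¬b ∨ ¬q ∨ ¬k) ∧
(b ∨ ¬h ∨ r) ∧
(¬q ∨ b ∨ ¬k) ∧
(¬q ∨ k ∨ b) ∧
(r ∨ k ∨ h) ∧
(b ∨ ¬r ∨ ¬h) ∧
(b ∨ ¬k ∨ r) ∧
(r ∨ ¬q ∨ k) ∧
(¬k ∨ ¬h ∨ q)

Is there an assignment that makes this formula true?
Yes

Yes, the formula is satisfiable.

One satisfying assignment is: h=False, r=True, b=True, k=True, q=False

Verification: With this assignment, all 20 clauses evaluate to true.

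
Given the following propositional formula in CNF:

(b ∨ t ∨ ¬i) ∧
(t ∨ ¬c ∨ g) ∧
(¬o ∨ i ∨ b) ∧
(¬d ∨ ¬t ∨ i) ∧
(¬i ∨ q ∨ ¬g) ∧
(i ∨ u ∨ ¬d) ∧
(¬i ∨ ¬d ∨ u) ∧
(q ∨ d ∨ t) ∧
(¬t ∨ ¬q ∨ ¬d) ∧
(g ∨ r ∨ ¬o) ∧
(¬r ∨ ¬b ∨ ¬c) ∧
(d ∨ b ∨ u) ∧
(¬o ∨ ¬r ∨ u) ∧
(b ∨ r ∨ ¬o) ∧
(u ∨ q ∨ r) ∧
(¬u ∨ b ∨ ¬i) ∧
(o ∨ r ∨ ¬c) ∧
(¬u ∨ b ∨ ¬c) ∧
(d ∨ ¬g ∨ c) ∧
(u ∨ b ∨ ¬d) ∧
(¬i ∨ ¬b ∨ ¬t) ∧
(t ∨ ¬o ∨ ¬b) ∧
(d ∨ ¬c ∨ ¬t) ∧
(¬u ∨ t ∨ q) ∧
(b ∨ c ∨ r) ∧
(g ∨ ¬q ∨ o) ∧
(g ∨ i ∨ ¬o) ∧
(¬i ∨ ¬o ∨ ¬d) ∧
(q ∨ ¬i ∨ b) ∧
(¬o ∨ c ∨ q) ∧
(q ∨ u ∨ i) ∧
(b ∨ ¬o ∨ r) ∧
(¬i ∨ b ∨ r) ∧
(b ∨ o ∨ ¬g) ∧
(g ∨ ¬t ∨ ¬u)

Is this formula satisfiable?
Yes

Yes, the formula is satisfiable.

One satisfying assignment is: b=True, q=True, u=True, g=True, o=False, t=False, i=True, c=False, d=True, r=True

Verification: With this assignment, all 35 clauses evaluate to true.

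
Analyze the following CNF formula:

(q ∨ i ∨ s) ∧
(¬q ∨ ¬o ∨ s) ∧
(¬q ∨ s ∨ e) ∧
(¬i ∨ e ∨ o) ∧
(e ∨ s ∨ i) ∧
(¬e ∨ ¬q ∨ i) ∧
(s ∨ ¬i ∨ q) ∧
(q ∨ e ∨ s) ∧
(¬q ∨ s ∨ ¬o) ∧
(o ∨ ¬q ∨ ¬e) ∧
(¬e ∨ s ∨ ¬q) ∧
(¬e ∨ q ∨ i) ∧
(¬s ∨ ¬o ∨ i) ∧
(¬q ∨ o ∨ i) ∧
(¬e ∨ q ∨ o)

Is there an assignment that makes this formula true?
Yes

Yes, the formula is satisfiable.

One satisfying assignment is: i=False, q=False, s=True, o=False, e=False

Verification: With this assignment, all 15 clauses evaluate to true.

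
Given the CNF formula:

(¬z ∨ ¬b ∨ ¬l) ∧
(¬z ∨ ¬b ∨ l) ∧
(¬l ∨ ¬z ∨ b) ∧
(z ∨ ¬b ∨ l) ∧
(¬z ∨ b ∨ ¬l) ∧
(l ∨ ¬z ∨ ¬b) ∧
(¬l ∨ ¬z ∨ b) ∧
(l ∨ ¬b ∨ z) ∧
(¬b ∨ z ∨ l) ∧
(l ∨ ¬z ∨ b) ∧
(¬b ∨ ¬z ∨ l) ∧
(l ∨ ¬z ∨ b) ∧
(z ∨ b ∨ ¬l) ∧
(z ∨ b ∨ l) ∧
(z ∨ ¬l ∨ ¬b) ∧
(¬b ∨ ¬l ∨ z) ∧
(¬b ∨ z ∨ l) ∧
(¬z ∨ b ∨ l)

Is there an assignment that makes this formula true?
No

No, the formula is not satisfiable.

No assignment of truth values to the variables can make all 18 clauses true simultaneously.

The formula is UNSAT (unsatisfiable).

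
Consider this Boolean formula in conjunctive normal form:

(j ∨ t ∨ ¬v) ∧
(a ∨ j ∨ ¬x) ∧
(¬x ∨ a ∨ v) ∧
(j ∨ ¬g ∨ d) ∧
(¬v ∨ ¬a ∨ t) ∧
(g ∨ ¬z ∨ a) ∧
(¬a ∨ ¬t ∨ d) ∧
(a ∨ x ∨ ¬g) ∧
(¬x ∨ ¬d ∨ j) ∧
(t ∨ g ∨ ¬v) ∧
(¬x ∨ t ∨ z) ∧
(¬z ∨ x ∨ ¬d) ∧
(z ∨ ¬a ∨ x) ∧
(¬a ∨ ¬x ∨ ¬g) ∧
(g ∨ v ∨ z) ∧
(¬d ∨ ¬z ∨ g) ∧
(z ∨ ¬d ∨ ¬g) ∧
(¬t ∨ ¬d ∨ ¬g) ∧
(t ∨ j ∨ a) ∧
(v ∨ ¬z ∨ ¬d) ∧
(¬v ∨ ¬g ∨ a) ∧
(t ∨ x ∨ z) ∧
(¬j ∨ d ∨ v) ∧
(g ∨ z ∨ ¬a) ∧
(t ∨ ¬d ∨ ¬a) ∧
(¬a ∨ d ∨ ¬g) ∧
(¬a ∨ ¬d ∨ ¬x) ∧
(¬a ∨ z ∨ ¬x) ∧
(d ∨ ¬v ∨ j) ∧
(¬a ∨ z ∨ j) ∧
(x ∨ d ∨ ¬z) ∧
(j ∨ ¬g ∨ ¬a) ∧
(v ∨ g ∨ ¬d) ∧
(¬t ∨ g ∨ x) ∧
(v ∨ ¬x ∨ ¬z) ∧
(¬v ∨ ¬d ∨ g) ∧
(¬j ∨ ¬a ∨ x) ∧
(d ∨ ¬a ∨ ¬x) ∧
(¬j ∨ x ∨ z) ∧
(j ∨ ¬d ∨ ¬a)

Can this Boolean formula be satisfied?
Yes

Yes, the formula is satisfiable.

One satisfying assignment is: g=False, a=False, v=True, j=True, d=False, t=True, x=True, z=False

Verification: With this assignment, all 40 clauses evaluate to true.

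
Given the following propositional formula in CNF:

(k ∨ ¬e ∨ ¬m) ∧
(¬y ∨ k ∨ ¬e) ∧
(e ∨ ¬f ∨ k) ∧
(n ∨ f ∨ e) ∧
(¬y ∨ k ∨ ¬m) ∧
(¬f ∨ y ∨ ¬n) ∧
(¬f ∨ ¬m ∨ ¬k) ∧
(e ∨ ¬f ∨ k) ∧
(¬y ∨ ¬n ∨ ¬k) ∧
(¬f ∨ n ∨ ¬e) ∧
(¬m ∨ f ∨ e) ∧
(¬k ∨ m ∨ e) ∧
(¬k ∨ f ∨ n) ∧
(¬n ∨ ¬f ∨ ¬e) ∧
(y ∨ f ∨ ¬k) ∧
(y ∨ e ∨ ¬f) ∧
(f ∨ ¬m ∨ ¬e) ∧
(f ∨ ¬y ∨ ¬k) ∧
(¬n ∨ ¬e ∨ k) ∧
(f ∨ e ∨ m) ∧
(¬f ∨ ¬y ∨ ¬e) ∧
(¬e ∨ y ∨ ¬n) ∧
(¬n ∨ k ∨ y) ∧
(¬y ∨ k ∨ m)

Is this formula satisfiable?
Yes

Yes, the formula is satisfiable.

One satisfying assignment is: y=False, k=False, e=True, n=False, m=False, f=False

Verification: With this assignment, all 24 clauses evaluate to true.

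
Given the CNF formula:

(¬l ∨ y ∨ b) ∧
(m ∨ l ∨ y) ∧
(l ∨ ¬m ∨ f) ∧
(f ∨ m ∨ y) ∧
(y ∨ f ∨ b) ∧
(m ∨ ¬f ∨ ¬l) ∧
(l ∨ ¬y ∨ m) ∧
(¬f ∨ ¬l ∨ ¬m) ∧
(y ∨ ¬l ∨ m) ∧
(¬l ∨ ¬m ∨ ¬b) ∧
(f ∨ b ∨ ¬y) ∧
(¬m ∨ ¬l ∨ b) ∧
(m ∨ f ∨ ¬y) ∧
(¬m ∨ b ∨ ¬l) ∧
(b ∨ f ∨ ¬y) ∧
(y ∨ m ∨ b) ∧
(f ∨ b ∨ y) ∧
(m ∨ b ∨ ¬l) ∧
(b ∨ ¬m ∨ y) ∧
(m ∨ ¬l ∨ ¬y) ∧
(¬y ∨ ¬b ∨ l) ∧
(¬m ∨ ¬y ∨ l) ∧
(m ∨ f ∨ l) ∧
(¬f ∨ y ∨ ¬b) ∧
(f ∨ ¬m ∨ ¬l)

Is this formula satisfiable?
No

No, the formula is not satisfiable.

No assignment of truth values to the variables can make all 25 clauses true simultaneously.

The formula is UNSAT (unsatisfiable).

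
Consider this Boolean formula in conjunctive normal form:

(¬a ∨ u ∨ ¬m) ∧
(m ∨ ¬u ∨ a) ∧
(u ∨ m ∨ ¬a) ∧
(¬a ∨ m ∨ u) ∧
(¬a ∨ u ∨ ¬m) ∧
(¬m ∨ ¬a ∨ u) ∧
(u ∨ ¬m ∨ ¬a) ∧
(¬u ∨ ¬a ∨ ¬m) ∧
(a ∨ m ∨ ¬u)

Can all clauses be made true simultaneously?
Yes

Yes, the formula is satisfiable.

One satisfying assignment is: u=False, m=False, a=False

Verification: With this assignment, all 9 clauses evaluate to true.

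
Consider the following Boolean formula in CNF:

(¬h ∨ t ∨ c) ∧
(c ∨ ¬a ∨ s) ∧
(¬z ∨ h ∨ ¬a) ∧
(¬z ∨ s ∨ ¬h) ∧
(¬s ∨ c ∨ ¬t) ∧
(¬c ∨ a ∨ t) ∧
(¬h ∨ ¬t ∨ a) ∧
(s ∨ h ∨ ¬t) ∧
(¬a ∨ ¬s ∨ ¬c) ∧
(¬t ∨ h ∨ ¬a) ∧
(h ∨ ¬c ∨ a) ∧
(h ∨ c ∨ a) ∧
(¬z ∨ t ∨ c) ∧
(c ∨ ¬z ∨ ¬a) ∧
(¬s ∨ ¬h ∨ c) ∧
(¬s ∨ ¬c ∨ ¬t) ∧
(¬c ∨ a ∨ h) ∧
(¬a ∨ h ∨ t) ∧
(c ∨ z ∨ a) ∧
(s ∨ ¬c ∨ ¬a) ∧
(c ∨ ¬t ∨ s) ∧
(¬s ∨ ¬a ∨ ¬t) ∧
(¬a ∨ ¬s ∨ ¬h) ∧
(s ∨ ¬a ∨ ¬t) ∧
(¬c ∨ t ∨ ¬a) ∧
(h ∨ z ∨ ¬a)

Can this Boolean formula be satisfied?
No

No, the formula is not satisfiable.

No assignment of truth values to the variables can make all 26 clauses true simultaneously.

The formula is UNSAT (unsatisfiable).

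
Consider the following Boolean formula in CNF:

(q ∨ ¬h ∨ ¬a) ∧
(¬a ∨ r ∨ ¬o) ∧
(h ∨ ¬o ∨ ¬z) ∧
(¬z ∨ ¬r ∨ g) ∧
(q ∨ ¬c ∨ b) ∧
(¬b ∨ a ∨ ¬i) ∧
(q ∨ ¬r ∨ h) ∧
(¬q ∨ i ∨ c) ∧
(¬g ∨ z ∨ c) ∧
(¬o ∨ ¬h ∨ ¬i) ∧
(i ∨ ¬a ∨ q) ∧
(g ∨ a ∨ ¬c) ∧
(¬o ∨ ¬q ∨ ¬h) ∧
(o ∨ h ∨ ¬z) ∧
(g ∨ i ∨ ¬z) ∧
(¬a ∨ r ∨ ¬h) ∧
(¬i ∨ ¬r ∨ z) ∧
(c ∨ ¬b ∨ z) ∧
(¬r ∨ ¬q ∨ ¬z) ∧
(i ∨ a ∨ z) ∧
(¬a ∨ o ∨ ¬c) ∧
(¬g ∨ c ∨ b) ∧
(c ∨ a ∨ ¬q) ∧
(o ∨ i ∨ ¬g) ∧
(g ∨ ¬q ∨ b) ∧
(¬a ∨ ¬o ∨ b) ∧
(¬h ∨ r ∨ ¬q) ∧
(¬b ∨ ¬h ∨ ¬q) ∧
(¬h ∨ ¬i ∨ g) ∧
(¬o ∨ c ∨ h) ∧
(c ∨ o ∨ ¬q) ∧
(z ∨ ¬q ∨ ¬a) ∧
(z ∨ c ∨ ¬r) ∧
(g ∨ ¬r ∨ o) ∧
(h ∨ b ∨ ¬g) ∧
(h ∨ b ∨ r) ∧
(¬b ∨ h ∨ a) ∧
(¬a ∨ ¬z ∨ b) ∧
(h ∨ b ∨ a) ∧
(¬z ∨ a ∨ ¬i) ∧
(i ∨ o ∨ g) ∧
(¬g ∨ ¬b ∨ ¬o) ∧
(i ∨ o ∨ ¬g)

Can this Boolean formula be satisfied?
No

No, the formula is not satisfiable.

No assignment of truth values to the variables can make all 43 clauses true simultaneously.

The formula is UNSAT (unsatisfiable).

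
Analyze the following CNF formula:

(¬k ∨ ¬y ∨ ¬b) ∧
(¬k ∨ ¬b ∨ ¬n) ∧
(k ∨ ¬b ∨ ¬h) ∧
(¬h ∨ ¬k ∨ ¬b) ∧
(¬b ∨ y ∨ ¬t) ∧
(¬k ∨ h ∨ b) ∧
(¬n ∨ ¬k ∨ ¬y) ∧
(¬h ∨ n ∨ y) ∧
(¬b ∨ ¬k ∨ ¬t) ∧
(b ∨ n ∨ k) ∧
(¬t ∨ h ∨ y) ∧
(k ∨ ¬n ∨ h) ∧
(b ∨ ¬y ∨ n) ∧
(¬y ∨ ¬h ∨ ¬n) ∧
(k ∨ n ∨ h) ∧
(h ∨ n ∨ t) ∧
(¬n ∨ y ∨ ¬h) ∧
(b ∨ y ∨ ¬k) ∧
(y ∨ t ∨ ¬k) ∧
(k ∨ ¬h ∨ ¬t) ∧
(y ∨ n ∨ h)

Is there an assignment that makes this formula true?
No

No, the formula is not satisfiable.

No assignment of truth values to the variables can make all 21 clauses true simultaneously.

The formula is UNSAT (unsatisfiable).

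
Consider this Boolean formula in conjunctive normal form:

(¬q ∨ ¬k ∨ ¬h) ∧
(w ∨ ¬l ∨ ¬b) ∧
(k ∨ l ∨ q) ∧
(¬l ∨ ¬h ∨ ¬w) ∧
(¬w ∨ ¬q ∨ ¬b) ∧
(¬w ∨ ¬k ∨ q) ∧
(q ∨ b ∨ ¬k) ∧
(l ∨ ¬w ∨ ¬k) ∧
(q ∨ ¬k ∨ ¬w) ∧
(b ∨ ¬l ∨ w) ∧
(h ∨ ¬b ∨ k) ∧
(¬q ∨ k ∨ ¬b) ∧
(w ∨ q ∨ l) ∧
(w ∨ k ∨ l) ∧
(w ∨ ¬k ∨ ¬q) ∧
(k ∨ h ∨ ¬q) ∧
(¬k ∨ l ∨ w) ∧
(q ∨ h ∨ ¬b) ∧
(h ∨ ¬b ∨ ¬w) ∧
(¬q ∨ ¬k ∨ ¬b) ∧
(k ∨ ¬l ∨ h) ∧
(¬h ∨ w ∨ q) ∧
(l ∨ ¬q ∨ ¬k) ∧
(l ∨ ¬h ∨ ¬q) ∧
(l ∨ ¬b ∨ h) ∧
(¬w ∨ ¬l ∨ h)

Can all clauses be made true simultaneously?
No

No, the formula is not satisfiable.

No assignment of truth values to the variables can make all 26 clauses true simultaneously.

The formula is UNSAT (unsatisfiable).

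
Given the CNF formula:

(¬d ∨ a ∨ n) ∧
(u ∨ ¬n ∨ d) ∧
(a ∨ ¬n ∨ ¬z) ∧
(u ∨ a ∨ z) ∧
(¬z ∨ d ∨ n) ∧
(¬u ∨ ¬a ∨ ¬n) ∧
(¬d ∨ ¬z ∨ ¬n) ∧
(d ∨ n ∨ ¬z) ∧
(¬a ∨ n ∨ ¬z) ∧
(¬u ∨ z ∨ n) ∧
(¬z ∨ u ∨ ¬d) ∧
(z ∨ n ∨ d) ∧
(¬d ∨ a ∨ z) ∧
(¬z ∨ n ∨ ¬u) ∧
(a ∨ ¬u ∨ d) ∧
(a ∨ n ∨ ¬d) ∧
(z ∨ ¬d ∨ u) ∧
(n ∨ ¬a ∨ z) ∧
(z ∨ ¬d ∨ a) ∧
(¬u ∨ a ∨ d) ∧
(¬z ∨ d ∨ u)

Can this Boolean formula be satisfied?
No

No, the formula is not satisfiable.

No assignment of truth values to the variables can make all 21 clauses true simultaneously.

The formula is UNSAT (unsatisfiable).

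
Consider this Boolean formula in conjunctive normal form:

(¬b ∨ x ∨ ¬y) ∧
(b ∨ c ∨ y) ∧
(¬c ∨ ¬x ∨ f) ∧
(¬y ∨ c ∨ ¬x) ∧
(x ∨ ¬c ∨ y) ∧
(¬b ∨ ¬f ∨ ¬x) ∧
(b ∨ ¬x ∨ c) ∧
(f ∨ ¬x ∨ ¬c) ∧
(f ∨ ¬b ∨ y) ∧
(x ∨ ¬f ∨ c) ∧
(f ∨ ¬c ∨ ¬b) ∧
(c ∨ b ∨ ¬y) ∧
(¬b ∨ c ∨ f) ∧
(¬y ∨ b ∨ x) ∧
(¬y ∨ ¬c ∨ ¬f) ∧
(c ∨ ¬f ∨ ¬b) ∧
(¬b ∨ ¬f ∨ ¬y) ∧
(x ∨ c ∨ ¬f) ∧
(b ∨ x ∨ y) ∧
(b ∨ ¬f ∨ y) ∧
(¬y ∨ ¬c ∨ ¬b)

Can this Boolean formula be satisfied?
No

No, the formula is not satisfiable.

No assignment of truth values to the variables can make all 21 clauses true simultaneously.

The formula is UNSAT (unsatisfiable).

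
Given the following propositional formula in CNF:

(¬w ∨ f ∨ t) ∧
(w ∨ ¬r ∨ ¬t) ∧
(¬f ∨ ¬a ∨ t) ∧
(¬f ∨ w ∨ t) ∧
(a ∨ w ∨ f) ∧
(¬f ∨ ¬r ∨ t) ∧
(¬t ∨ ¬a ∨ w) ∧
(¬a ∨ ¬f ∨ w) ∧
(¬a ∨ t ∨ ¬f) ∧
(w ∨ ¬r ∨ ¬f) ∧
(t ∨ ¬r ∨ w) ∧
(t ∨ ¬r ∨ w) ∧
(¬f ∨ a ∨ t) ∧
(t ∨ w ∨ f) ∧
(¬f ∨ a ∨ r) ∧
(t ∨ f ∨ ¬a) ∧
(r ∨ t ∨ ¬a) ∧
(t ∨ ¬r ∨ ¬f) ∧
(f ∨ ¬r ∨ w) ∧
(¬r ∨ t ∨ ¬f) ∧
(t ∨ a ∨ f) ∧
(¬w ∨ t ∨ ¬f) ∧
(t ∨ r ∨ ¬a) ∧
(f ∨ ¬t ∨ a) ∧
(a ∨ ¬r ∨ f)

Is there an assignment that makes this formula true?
Yes

Yes, the formula is satisfiable.

One satisfying assignment is: a=False, t=True, f=True, w=True, r=True

Verification: With this assignment, all 25 clauses evaluate to true.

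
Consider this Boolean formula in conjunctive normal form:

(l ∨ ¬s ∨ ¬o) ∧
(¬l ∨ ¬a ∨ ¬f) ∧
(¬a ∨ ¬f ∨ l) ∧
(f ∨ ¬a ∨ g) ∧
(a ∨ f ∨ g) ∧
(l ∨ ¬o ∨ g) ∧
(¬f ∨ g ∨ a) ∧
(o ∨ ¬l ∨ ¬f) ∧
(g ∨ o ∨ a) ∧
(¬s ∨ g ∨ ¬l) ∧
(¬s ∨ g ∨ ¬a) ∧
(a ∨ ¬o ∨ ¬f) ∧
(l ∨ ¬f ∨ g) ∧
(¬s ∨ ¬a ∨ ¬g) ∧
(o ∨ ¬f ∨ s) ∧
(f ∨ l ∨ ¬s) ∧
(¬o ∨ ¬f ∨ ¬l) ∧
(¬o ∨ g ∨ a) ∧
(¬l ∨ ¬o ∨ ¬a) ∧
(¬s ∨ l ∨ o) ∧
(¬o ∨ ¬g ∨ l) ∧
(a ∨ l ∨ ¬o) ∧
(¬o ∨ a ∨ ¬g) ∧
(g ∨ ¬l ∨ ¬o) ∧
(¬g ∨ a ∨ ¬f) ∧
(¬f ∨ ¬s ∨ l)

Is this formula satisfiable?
Yes

Yes, the formula is satisfiable.

One satisfying assignment is: f=False, a=False, l=False, o=False, s=False, g=True

Verification: With this assignment, all 26 clauses evaluate to true.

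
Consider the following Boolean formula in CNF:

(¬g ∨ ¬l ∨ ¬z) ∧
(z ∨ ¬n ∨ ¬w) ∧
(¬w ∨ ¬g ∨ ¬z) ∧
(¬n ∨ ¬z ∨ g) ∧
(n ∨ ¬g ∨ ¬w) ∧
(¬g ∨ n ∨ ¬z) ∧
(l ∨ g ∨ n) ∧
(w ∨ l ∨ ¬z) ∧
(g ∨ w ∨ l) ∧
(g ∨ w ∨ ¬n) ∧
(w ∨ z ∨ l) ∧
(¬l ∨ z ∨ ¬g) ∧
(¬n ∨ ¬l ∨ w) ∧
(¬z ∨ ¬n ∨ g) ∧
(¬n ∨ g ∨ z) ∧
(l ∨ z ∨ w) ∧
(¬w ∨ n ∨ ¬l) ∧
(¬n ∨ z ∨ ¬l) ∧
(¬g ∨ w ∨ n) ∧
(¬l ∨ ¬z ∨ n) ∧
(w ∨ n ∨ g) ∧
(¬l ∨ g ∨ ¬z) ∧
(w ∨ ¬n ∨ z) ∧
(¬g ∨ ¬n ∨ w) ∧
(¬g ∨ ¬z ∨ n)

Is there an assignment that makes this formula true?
No

No, the formula is not satisfiable.

No assignment of truth values to the variables can make all 25 clauses true simultaneously.

The formula is UNSAT (unsatisfiable).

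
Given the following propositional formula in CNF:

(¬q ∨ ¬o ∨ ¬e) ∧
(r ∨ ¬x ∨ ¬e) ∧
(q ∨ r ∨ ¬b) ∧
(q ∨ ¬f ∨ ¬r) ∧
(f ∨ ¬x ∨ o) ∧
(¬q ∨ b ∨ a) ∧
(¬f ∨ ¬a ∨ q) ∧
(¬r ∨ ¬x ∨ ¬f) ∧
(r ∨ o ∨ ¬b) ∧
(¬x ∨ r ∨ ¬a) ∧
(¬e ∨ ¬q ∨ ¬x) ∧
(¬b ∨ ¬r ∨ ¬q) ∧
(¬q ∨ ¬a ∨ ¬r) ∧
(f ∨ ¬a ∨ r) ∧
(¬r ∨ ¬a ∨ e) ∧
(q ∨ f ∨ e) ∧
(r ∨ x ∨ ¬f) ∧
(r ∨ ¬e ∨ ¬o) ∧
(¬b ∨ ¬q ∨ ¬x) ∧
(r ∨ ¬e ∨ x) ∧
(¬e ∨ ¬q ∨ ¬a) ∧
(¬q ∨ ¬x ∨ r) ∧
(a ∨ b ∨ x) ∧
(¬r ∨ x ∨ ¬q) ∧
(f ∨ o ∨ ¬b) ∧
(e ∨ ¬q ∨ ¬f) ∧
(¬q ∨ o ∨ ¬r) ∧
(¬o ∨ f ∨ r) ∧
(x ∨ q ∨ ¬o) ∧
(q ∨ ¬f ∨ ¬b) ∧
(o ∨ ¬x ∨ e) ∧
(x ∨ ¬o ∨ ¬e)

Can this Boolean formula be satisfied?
Yes

Yes, the formula is satisfiable.

One satisfying assignment is: o=True, b=False, a=False, x=True, e=True, q=False, f=False, r=True

Verification: With this assignment, all 32 clauses evaluate to true.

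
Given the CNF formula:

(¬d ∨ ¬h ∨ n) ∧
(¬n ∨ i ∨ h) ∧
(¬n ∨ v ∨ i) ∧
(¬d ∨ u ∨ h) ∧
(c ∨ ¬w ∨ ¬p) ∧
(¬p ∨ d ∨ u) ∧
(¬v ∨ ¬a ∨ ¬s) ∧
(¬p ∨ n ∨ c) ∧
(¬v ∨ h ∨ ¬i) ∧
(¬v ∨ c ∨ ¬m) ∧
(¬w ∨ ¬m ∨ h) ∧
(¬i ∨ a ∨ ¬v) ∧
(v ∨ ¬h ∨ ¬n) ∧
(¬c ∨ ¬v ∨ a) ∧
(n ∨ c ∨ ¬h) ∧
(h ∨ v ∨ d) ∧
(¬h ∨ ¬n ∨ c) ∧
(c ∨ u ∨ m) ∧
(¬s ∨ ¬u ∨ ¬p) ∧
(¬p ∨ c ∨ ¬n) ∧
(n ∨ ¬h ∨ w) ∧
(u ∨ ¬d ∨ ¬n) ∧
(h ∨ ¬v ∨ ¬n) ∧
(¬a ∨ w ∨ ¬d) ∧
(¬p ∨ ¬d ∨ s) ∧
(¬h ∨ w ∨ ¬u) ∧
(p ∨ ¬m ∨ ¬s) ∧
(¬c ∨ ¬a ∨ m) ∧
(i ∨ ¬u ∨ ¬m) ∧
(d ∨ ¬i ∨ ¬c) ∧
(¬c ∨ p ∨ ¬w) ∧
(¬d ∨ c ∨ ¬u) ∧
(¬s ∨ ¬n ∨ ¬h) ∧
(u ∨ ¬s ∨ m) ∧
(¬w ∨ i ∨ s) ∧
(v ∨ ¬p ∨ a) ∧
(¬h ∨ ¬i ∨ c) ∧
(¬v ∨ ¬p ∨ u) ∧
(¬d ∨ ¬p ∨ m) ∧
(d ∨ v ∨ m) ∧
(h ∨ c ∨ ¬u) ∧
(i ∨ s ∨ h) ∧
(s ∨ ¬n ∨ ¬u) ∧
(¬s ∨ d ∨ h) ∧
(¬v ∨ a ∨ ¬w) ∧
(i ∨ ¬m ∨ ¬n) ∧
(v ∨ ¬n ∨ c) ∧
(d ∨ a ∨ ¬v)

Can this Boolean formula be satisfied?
Yes

Yes, the formula is satisfiable.

One satisfying assignment is: c=True, s=False, m=False, d=True, n=False, u=True, i=True, a=False, h=False, v=False, w=False, p=False

Verification: With this assignment, all 48 clauses evaluate to true.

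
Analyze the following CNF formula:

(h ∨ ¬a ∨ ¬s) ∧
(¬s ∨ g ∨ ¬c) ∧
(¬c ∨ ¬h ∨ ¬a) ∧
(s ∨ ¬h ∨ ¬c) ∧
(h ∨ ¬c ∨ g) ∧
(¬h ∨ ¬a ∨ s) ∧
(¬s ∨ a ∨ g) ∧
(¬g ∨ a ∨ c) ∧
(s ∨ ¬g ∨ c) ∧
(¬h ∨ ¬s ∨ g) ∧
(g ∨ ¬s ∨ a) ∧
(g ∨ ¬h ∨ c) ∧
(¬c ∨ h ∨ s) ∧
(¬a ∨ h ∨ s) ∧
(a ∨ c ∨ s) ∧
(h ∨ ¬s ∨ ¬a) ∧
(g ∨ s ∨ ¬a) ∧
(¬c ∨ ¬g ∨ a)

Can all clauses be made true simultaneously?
Yes

Yes, the formula is satisfiable.

One satisfying assignment is: c=False, g=True, h=True, s=True, a=True

Verification: With this assignment, all 18 clauses evaluate to true.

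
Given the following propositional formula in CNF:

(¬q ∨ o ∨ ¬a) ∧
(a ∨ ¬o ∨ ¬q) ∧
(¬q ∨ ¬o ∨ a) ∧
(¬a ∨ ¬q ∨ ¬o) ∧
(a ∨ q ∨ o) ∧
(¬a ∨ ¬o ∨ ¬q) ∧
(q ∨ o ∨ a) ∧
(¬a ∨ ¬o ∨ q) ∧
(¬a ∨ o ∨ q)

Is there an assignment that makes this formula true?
Yes

Yes, the formula is satisfiable.

One satisfying assignment is: q=False, o=True, a=False

Verification: With this assignment, all 9 clauses evaluate to true.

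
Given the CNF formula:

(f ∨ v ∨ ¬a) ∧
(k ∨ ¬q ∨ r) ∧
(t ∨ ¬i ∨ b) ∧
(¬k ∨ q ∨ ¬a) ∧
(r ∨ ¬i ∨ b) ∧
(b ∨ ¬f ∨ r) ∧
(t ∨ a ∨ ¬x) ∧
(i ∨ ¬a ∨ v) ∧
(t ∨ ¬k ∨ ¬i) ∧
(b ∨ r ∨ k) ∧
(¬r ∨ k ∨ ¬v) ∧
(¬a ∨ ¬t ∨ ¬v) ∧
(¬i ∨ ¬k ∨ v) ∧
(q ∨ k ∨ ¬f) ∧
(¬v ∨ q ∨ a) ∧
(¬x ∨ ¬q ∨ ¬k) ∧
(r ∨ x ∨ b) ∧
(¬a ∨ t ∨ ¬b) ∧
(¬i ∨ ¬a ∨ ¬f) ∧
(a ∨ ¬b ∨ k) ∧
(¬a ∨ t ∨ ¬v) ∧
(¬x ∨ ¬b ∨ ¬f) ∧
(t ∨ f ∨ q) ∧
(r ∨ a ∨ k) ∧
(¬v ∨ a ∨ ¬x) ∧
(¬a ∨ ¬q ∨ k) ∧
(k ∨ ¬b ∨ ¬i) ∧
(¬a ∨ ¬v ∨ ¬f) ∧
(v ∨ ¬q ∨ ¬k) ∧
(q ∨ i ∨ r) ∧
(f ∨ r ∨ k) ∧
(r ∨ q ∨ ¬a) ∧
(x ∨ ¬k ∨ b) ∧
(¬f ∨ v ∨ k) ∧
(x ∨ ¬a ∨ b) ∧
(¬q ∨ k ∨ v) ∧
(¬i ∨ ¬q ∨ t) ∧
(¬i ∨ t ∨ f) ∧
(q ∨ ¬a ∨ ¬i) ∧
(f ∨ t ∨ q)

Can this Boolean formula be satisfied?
Yes

Yes, the formula is satisfiable.

One satisfying assignment is: r=True, t=True, v=False, f=False, a=False, k=False, b=False, i=False, x=False, q=False

Verification: With this assignment, all 40 clauses evaluate to true.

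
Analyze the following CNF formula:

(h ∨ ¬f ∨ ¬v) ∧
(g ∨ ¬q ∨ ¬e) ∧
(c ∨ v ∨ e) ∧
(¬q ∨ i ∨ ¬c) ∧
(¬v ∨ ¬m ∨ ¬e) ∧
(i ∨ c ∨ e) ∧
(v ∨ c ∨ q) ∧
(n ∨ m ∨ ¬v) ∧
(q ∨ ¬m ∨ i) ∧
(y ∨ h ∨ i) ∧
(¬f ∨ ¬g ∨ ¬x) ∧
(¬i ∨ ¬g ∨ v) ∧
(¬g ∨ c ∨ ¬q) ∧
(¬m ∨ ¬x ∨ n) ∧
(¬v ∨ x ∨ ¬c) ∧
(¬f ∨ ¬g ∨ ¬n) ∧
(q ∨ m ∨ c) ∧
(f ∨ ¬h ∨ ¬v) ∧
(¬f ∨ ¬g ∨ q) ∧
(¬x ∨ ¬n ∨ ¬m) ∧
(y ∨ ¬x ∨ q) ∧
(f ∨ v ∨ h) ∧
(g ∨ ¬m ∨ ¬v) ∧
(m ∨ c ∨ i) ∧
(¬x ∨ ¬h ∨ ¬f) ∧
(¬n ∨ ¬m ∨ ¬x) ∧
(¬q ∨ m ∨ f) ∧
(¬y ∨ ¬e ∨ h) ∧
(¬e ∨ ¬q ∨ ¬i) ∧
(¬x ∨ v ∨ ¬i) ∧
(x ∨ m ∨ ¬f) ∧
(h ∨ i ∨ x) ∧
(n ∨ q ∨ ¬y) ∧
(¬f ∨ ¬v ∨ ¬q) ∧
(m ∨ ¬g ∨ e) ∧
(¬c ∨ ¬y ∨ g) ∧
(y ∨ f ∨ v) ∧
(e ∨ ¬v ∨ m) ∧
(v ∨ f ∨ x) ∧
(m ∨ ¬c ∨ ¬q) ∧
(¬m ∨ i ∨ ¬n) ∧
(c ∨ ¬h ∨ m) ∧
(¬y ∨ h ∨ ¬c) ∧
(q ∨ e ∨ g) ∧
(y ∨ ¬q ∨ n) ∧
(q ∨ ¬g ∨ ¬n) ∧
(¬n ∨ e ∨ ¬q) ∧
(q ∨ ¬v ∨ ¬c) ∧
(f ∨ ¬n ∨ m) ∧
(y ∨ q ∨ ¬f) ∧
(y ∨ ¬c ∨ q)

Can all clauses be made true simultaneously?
Yes

Yes, the formula is satisfiable.

One satisfying assignment is: q=False, f=False, v=True, i=True, h=False, e=False, m=True, x=False, y=False, n=False, c=False, g=True

Verification: With this assignment, all 51 clauses evaluate to true.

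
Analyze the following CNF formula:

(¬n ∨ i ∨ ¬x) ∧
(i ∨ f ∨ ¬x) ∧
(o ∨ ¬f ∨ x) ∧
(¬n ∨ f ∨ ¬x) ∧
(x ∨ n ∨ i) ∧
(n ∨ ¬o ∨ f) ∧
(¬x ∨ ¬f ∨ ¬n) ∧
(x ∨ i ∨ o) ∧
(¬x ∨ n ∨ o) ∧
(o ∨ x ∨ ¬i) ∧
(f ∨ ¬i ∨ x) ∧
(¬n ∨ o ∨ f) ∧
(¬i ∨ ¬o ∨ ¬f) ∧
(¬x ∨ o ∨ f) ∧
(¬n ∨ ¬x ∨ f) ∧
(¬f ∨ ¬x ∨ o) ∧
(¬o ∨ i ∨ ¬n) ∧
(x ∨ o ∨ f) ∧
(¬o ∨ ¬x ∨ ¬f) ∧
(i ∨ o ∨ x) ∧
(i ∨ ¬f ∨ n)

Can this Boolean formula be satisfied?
No

No, the formula is not satisfiable.

No assignment of truth values to the variables can make all 21 clauses true simultaneously.

The formula is UNSAT (unsatisfiable).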